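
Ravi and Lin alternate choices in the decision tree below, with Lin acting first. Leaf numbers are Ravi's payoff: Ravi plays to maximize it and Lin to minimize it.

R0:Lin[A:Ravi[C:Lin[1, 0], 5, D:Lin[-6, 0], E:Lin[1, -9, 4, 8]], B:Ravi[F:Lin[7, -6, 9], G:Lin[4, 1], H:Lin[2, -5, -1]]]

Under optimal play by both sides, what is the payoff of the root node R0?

C (Lin): min(1, 0) = 0
D (Lin): min(-6, 0) = -6
E (Lin): min(1, -9, 4, 8) = -9
A (Ravi): max(0, 5, -6, -9) = 5
F (Lin): min(7, -6, 9) = -6
G (Lin): min(4, 1) = 1
H (Lin): min(2, -5, -1) = -5
B (Ravi): max(-6, 1, -5) = 1
R0 (Lin): min(5, 1) = 1

1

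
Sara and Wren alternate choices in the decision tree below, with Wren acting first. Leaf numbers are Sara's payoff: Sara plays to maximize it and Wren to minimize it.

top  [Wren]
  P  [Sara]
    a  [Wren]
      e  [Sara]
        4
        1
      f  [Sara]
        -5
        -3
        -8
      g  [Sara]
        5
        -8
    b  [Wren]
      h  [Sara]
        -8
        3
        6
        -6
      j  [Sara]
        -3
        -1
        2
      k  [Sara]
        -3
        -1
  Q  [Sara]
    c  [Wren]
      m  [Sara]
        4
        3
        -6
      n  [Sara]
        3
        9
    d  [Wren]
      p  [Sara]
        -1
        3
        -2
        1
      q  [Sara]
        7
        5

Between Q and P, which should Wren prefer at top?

P

m (Sara): max(4, 3, -6) = 4
n (Sara): max(3, 9) = 9
c (Wren): min(4, 9) = 4
p (Sara): max(-1, 3, -2, 1) = 3
q (Sara): max(7, 5) = 7
d (Wren): min(3, 7) = 3
Q (Sara): max(4, 3) = 4
e (Sara): max(4, 1) = 4
f (Sara): max(-5, -3, -8) = -3
g (Sara): max(5, -8) = 5
a (Wren): min(4, -3, 5) = -3
h (Sara): max(-8, 3, 6, -6) = 6
j (Sara): max(-3, -1, 2) = 2
k (Sara): max(-3, -1) = -1
b (Wren): min(6, 2, -1) = -1
P (Sara): max(-3, -1) = -1
Wren prefers the lower value; Q=4, P=-1. P is better since -1 < 4.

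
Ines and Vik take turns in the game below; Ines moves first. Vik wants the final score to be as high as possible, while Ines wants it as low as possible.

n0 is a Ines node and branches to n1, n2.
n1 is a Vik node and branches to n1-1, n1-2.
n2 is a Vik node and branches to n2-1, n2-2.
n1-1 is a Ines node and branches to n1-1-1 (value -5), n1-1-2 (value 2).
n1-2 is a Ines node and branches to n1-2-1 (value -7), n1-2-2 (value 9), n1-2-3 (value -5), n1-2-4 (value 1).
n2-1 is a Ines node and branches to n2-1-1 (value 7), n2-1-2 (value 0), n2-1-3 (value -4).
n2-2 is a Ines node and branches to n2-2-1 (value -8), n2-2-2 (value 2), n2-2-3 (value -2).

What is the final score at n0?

n1-1 (Ines): min(-5, 2) = -5
n1-2 (Ines): min(-7, 9, -5, 1) = -7
n1 (Vik): max(-5, -7) = -5
n2-1 (Ines): min(7, 0, -4) = -4
n2-2 (Ines): min(-8, 2, -2) = -8
n2 (Vik): max(-4, -8) = -4
n0 (Ines): min(-5, -4) = -5

-5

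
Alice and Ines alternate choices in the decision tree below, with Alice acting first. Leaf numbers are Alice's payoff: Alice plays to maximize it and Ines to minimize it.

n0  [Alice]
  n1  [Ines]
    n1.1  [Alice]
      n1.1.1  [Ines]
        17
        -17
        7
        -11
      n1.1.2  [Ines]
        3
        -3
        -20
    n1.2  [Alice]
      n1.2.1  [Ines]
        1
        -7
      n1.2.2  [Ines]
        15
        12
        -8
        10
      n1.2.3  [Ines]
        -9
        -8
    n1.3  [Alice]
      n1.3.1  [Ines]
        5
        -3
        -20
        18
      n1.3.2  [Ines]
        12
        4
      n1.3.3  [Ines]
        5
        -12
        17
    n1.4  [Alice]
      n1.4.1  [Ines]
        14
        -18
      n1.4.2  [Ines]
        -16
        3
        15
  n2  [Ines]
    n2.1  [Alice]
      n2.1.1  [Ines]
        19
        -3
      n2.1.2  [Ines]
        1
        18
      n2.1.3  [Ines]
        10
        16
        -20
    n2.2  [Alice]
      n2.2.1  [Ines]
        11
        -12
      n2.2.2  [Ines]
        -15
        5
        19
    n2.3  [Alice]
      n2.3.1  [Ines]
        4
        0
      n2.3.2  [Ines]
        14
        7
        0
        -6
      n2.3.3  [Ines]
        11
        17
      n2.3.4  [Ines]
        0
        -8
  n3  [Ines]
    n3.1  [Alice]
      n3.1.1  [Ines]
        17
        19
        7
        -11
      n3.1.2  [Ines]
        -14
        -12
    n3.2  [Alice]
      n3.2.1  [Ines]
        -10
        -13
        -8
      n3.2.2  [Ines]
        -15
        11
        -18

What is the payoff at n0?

n1.1.1 (Ines): min(17, -17, 7, -11) = -17
n1.1.2 (Ines): min(3, -3, -20) = -20
n1.1 (Alice): max(-17, -20) = -17
n1.2.1 (Ines): min(1, -7) = -7
n1.2.2 (Ines): min(15, 12, -8, 10) = -8
n1.2.3 (Ines): min(-9, -8) = -9
n1.2 (Alice): max(-7, -8, -9) = -7
n1.3.1 (Ines): min(5, -3, -20, 18) = -20
n1.3.2 (Ines): min(12, 4) = 4
n1.3.3 (Ines): min(5, -12, 17) = -12
n1.3 (Alice): max(-20, 4, -12) = 4
n1.4.1 (Ines): min(14, -18) = -18
n1.4.2 (Ines): min(-16, 3, 15) = -16
n1.4 (Alice): max(-18, -16) = -16
n1 (Ines): min(-17, -7, 4, -16) = -17
n2.1.1 (Ines): min(19, -3) = -3
n2.1.2 (Ines): min(1, 18) = 1
n2.1.3 (Ines): min(10, 16, -20) = -20
n2.1 (Alice): max(-3, 1, -20) = 1
n2.2.1 (Ines): min(11, -12) = -12
n2.2.2 (Ines): min(-15, 5, 19) = -15
n2.2 (Alice): max(-12, -15) = -12
n2.3.1 (Ines): min(4, 0) = 0
n2.3.2 (Ines): min(14, 7, 0, -6) = -6
n2.3.3 (Ines): min(11, 17) = 11
n2.3.4 (Ines): min(0, -8) = -8
n2.3 (Alice): max(0, -6, 11, -8) = 11
n2 (Ines): min(1, -12, 11) = -12
n3.1.1 (Ines): min(17, 19, 7, -11) = -11
n3.1.2 (Ines): min(-14, -12) = -14
n3.1 (Alice): max(-11, -14) = -11
n3.2.1 (Ines): min(-10, -13, -8) = -13
n3.2.2 (Ines): min(-15, 11, -18) = -18
n3.2 (Alice): max(-13, -18) = -13
n3 (Ines): min(-11, -13) = -13
n0 (Alice): max(-17, -12, -13) = -12

-12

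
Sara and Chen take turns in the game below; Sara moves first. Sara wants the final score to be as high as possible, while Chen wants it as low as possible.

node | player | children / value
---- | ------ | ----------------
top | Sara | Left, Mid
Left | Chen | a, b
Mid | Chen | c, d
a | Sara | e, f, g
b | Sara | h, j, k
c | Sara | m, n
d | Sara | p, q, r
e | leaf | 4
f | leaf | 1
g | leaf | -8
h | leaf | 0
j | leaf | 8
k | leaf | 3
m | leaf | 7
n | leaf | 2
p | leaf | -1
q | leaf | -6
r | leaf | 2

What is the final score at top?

a (Sara): max(4, 1, -8) = 4
b (Sara): max(0, 8, 3) = 8
Left (Chen): min(4, 8) = 4
c (Sara): max(7, 2) = 7
d (Sara): max(-1, -6, 2) = 2
Mid (Chen): min(7, 2) = 2
top (Sara): max(4, 2) = 4

4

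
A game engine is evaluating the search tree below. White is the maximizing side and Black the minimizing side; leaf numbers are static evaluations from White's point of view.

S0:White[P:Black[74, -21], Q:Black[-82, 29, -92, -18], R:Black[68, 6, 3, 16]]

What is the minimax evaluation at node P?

P (Black): min(74, -21) = -21

-21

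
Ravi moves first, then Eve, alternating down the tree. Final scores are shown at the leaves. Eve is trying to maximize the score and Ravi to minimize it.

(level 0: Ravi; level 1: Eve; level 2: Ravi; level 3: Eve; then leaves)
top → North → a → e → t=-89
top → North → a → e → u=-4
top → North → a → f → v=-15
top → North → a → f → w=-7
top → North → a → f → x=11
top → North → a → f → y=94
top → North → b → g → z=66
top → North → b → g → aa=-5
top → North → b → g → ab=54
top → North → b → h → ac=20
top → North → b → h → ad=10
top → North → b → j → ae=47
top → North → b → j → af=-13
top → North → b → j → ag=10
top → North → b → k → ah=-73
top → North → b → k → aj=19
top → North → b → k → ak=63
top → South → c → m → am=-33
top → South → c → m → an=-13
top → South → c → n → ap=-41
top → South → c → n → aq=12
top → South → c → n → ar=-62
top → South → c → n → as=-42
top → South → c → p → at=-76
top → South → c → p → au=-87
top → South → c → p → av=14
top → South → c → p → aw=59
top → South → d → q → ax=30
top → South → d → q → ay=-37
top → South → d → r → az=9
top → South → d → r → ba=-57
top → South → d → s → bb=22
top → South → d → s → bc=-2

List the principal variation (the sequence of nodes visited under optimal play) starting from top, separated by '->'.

top -> South -> d -> r -> az

e (Eve): max(-89, -4) = -4
f (Eve): max(-15, -7, 11, 94) = 94
a (Ravi): min(-4, 94) = -4
g (Eve): max(66, -5, 54) = 66
h (Eve): max(20, 10) = 20
j (Eve): max(47, -13, 10) = 47
k (Eve): max(-73, 19, 63) = 63
b (Ravi): min(66, 20, 47, 63) = 20
North (Eve): max(-4, 20) = 20
m (Eve): max(-33, -13) = -13
n (Eve): max(-41, 12, -62, -42) = 12
p (Eve): max(-76, -87, 14, 59) = 59
c (Ravi): min(-13, 12, 59) = -13
q (Eve): max(30, -37) = 30
r (Eve): max(9, -57) = 9
s (Eve): max(22, -2) = 22
d (Ravi): min(30, 9, 22) = 9
South (Eve): max(-13, 9) = 9
top (Ravi): min(20, 9) = 9
At top, Ravi picks South (lowest: 9).
At South, Eve picks d (highest: 9).
At d, Ravi picks r (lowest: 9).
At r, Eve picks az (highest: 9).
Terminal value 9.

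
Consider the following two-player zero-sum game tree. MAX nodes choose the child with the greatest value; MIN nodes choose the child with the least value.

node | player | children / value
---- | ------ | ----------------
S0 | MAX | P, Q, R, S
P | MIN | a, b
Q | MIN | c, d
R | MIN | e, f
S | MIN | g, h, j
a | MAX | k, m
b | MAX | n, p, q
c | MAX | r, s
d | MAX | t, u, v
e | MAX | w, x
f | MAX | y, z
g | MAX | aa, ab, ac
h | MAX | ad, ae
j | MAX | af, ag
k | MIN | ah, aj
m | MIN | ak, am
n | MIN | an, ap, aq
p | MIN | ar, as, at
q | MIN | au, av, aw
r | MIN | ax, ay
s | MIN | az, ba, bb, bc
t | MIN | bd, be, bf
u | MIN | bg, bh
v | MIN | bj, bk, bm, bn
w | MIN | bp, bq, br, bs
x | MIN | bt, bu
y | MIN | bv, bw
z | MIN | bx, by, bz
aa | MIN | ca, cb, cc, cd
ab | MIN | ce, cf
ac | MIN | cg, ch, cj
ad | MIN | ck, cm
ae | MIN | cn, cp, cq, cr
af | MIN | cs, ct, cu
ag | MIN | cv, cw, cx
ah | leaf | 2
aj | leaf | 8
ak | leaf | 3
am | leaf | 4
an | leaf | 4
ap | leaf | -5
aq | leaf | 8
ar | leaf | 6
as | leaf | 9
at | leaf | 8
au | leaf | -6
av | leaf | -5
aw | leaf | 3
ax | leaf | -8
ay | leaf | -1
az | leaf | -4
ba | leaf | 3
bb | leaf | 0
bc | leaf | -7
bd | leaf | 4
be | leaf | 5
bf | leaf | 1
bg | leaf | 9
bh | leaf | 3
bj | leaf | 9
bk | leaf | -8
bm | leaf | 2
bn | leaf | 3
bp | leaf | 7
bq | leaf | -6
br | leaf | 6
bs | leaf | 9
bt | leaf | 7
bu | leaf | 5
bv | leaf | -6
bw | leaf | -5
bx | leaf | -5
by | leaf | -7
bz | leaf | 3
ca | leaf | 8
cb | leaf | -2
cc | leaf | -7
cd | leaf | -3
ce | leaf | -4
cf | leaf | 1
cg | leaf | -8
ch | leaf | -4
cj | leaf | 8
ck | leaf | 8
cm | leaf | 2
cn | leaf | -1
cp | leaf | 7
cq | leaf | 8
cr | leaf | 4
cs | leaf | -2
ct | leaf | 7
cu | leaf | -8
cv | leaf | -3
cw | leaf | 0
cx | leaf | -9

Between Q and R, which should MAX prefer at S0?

r (MIN): min(-8, -1) = -8
s (MIN): min(-4, 3, 0, -7) = -7
c (MAX): max(-8, -7) = -7
t (MIN): min(4, 5, 1) = 1
u (MIN): min(9, 3) = 3
v (MIN): min(9, -8, 2, 3) = -8
d (MAX): max(1, 3, -8) = 3
Q (MIN): min(-7, 3) = -7
w (MIN): min(7, -6, 6, 9) = -6
x (MIN): min(7, 5) = 5
e (MAX): max(-6, 5) = 5
y (MIN): min(-6, -5) = -6
z (MIN): min(-5, -7, 3) = -7
f (MAX): max(-6, -7) = -6
R (MIN): min(5, -6) = -6
MAX prefers the higher value; Q=-7, R=-6. R is better since -6 > -7.

R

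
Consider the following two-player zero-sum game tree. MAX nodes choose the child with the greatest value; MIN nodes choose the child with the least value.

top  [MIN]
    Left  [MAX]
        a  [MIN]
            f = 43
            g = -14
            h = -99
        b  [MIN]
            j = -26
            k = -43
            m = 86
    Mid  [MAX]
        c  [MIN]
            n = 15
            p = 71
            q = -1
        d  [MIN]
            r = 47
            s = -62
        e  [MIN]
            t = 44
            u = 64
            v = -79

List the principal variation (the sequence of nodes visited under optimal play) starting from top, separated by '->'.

top -> Left -> b -> k

a (MIN): min(43, -14, -99) = -99
b (MIN): min(-26, -43, 86) = -43
Left (MAX): max(-99, -43) = -43
c (MIN): min(15, 71, -1) = -1
d (MIN): min(47, -62) = -62
e (MIN): min(44, 64, -79) = -79
Mid (MAX): max(-1, -62, -79) = -1
top (MIN): min(-43, -1) = -43
At top, MIN picks Left (lowest: -43).
At Left, MAX picks b (highest: -43).
At b, MIN picks k (lowest: -43).
Terminal value -43.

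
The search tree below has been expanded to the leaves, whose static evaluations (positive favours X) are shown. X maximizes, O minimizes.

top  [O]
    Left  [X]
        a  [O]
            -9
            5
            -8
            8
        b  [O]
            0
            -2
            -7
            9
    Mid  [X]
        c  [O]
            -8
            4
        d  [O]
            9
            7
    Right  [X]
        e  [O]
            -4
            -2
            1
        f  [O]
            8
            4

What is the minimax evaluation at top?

-7

a (O): min(-9, 5, -8, 8) = -9
b (O): min(0, -2, -7, 9) = -7
Left (X): max(-9, -7) = -7
c (O): min(-8, 4) = -8
d (O): min(9, 7) = 7
Mid (X): max(-8, 7) = 7
e (O): min(-4, -2, 1) = -4
f (O): min(8, 4) = 4
Right (X): max(-4, 4) = 4
top (O): min(-7, 7, 4) = -7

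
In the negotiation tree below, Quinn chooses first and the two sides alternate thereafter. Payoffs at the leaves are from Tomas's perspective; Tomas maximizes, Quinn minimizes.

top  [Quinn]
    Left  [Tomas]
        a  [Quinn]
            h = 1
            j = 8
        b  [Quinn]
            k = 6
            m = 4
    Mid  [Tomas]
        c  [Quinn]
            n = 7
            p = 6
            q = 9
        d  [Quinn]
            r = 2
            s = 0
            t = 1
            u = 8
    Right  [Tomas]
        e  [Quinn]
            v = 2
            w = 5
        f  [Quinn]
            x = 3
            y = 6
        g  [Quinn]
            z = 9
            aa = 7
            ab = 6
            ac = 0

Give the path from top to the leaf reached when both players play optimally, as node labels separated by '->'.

top -> Right -> f -> x

a (Quinn): min(1, 8) = 1
b (Quinn): min(6, 4) = 4
Left (Tomas): max(1, 4) = 4
c (Quinn): min(7, 6, 9) = 6
d (Quinn): min(2, 0, 1, 8) = 0
Mid (Tomas): max(6, 0) = 6
e (Quinn): min(2, 5) = 2
f (Quinn): min(3, 6) = 3
g (Quinn): min(9, 7, 6, 0) = 0
Right (Tomas): max(2, 3, 0) = 3
top (Quinn): min(4, 6, 3) = 3
At top, Quinn picks Right (lowest: 3).
At Right, Tomas picks f (highest: 3).
At f, Quinn picks x (lowest: 3).
Terminal value 3.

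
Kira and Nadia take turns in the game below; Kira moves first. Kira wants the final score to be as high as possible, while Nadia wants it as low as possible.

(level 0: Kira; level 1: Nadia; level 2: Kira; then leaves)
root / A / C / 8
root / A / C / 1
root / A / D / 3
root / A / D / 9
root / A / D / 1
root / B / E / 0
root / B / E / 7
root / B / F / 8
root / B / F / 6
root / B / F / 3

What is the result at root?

C (Kira): max(8, 1) = 8
D (Kira): max(3, 9, 1) = 9
A (Nadia): min(8, 9) = 8
E (Kira): max(0, 7) = 7
F (Kira): max(8, 6, 3) = 8
B (Nadia): min(7, 8) = 7
root (Kira): max(8, 7) = 8

8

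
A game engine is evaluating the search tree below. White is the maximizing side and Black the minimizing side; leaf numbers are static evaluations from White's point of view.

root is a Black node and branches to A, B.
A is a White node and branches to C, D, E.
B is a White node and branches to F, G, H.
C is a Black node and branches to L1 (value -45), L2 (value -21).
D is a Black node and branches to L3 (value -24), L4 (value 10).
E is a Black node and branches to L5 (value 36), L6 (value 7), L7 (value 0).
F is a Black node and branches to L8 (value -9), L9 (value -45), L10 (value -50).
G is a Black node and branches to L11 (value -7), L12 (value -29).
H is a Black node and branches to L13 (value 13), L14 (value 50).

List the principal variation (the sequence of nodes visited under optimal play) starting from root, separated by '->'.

C (Black): min(-45, -21) = -45
D (Black): min(-24, 10) = -24
E (Black): min(36, 7, 0) = 0
A (White): max(-45, -24, 0) = 0
F (Black): min(-9, -45, -50) = -50
G (Black): min(-7, -29) = -29
H (Black): min(13, 50) = 13
B (White): max(-50, -29, 13) = 13
root (Black): min(0, 13) = 0
At root, Black picks A (lowest: 0).
At A, White picks E (highest: 0).
At E, Black picks L7 (lowest: 0).
Terminal value 0.

root -> A -> E -> L7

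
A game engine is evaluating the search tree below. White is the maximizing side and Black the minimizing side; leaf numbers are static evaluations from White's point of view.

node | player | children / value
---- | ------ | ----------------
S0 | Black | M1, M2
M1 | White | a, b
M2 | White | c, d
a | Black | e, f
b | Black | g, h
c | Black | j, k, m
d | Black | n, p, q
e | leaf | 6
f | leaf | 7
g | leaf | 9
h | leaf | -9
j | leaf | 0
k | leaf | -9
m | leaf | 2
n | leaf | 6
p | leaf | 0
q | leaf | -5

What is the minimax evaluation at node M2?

-5

c (Black): min(0, -9, 2) = -9
d (Black): min(6, 0, -5) = -5
M2 (White): max(-9, -5) = -5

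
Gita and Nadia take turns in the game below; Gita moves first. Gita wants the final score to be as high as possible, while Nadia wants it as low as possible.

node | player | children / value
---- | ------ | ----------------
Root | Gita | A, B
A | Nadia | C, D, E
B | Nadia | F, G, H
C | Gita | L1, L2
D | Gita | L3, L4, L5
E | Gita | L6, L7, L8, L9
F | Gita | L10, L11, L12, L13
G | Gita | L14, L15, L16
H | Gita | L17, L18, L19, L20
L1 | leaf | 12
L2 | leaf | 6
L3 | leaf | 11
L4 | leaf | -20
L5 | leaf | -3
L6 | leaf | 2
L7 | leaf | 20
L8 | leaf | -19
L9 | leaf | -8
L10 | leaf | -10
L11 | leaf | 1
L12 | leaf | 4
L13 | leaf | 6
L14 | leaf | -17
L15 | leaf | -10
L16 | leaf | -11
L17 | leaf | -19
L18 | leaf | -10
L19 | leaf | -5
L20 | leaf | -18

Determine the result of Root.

C (Gita): max(12, 6) = 12
D (Gita): max(11, -20, -3) = 11
E (Gita): max(2, 20, -19, -8) = 20
A (Nadia): min(12, 11, 20) = 11
F (Gita): max(-10, 1, 4, 6) = 6
G (Gita): max(-17, -10, -11) = -10
H (Gita): max(-19, -10, -5, -18) = -5
B (Nadia): min(6, -10, -5) = -10
Root (Gita): max(11, -10) = 11

11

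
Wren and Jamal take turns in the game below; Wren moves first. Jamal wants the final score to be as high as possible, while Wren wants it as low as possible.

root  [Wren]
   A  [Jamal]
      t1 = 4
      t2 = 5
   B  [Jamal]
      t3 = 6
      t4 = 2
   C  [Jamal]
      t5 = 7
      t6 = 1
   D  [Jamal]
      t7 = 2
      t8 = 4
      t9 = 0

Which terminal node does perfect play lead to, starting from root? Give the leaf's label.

A (Jamal): max(4, 5) = 5
B (Jamal): max(6, 2) = 6
C (Jamal): max(7, 1) = 7
D (Jamal): max(2, 4, 0) = 4
root (Wren): min(5, 6, 7, 4) = 4
At root, Wren picks D (lowest: 4).
At D, Jamal picks t8 (highest: 4).
Terminal value 4.

t8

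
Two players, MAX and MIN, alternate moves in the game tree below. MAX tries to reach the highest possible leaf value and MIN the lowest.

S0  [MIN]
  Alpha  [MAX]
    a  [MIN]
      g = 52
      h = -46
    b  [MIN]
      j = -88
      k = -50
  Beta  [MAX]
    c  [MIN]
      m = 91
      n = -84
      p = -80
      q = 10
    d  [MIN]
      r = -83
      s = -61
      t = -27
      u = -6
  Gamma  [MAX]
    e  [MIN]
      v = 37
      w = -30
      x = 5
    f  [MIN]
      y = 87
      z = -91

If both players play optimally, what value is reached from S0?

-83

a (MIN): min(52, -46) = -46
b (MIN): min(-88, -50) = -88
Alpha (MAX): max(-46, -88) = -46
c (MIN): min(91, -84, -80, 10) = -84
d (MIN): min(-83, -61, -27, -6) = -83
Beta (MAX): max(-84, -83) = -83
e (MIN): min(37, -30, 5) = -30
f (MIN): min(87, -91) = -91
Gamma (MAX): max(-30, -91) = -30
S0 (MIN): min(-46, -83, -30) = -83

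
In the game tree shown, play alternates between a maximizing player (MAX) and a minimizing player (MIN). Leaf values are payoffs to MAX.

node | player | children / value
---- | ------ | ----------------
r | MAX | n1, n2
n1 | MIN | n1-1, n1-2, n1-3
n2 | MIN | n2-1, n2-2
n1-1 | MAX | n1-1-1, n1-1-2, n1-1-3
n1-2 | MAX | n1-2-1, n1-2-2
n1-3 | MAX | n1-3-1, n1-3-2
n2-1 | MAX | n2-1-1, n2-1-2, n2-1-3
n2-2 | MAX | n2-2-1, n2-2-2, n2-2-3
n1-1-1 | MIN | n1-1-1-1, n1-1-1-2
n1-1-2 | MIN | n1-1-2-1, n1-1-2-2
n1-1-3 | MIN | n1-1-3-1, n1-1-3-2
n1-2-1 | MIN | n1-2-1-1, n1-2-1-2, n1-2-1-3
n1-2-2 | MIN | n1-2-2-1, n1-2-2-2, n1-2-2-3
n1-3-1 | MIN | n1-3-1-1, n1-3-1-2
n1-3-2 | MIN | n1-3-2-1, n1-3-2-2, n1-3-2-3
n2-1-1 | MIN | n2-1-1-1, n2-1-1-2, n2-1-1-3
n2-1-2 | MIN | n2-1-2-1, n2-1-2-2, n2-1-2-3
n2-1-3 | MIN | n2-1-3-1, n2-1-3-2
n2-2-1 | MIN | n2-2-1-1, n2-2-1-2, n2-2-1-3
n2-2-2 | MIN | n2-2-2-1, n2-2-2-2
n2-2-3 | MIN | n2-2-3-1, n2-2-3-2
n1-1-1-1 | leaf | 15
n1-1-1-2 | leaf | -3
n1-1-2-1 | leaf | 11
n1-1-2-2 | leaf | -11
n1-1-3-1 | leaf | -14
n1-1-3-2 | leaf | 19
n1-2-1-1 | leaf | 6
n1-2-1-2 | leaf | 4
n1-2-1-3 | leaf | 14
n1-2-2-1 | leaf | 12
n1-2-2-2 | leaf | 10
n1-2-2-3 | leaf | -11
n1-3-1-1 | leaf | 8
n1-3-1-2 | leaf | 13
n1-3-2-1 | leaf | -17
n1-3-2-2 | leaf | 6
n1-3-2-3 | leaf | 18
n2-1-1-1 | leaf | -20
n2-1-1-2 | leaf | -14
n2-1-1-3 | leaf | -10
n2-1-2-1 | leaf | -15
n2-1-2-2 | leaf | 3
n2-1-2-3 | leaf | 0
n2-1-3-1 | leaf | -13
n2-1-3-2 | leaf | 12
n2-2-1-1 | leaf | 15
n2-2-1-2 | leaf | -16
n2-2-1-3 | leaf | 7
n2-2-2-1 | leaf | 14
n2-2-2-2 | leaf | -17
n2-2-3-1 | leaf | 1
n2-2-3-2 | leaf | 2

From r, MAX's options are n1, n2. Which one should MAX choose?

n1-1-1 (MIN): min(15, -3) = -3
n1-1-2 (MIN): min(11, -11) = -11
n1-1-3 (MIN): min(-14, 19) = -14
n1-1 (MAX): max(-3, -11, -14) = -3
n1-2-1 (MIN): min(6, 4, 14) = 4
n1-2-2 (MIN): min(12, 10, -11) = -11
n1-2 (MAX): max(4, -11) = 4
n1-3-1 (MIN): min(8, 13) = 8
n1-3-2 (MIN): min(-17, 6, 18) = -17
n1-3 (MAX): max(8, -17) = 8
n1 (MIN): min(-3, 4, 8) = -3
n2-1-1 (MIN): min(-20, -14, -10) = -20
n2-1-2 (MIN): min(-15, 3, 0) = -15
n2-1-3 (MIN): min(-13, 12) = -13
n2-1 (MAX): max(-20, -15, -13) = -13
n2-2-1 (MIN): min(15, -16, 7) = -16
n2-2-2 (MIN): min(14, -17) = -17
n2-2-3 (MIN): min(1, 2) = 1
n2-2 (MAX): max(-16, -17, 1) = 1
n2 (MIN): min(-13, 1) = -13
r (MAX): max(-3, -13) = -3
MAX at r wants the highest of {n1=-3, n2=-13}, so chooses n1.

n1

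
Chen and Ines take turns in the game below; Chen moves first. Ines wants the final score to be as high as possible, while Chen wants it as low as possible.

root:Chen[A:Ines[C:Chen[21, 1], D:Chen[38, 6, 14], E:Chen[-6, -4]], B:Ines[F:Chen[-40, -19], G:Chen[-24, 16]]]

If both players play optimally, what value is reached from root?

-24

C (Chen): min(21, 1) = 1
D (Chen): min(38, 6, 14) = 6
E (Chen): min(-6, -4) = -6
A (Ines): max(1, 6, -6) = 6
F (Chen): min(-40, -19) = -40
G (Chen): min(-24, 16) = -24
B (Ines): max(-40, -24) = -24
root (Chen): min(6, -24) = -24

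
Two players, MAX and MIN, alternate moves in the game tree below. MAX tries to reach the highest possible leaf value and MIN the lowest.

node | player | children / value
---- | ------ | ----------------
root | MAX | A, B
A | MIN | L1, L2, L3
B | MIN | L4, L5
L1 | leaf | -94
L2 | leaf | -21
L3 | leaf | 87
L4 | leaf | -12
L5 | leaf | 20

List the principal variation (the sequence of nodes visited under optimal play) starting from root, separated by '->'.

A (MIN): min(-94, -21, 87) = -94
B (MIN): min(-12, 20) = -12
root (MAX): max(-94, -12) = -12
At root, MAX picks B (highest: -12).
At B, MIN picks L4 (lowest: -12).
Terminal value -12.

root -> B -> L4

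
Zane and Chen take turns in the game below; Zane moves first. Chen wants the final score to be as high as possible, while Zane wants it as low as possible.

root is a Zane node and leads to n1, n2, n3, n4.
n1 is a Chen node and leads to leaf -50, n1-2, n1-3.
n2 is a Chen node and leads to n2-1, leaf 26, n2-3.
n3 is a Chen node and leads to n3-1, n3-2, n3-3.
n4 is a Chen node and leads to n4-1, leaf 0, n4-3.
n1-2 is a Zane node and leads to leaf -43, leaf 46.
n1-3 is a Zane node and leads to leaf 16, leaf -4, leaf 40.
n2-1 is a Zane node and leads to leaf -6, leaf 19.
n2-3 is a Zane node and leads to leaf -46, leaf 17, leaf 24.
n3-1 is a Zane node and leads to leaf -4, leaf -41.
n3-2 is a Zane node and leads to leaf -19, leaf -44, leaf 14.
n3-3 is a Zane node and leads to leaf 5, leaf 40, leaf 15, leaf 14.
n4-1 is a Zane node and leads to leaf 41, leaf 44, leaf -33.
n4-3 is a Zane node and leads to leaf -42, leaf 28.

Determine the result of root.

-4

n1-2 (Zane): min(-43, 46) = -43
n1-3 (Zane): min(16, -4, 40) = -4
n1 (Chen): max(-50, -43, -4) = -4
n2-1 (Zane): min(-6, 19) = -6
n2-3 (Zane): min(-46, 17, 24) = -46
n2 (Chen): max(-6, 26, -46) = 26
n3-1 (Zane): min(-4, -41) = -41
n3-2 (Zane): min(-19, -44, 14) = -44
n3-3 (Zane): min(5, 40, 15, 14) = 5
n3 (Chen): max(-41, -44, 5) = 5
n4-1 (Zane): min(41, 44, -33) = -33
n4-3 (Zane): min(-42, 28) = -42
n4 (Chen): max(-33, 0, -42) = 0
root (Zane): min(-4, 26, 5, 0) = -4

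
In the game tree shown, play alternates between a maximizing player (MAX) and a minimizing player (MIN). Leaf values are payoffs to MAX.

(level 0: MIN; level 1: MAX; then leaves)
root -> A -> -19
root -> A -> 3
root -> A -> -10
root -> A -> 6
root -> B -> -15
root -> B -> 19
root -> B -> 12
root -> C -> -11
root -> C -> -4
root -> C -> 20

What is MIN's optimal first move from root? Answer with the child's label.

A (MAX): max(-19, 3, -10, 6) = 6
B (MAX): max(-15, 19, 12) = 19
C (MAX): max(-11, -4, 20) = 20
root (MIN): min(6, 19, 20) = 6
MIN at root wants the lowest of {A=6, B=19, C=20}, so chooses A.

A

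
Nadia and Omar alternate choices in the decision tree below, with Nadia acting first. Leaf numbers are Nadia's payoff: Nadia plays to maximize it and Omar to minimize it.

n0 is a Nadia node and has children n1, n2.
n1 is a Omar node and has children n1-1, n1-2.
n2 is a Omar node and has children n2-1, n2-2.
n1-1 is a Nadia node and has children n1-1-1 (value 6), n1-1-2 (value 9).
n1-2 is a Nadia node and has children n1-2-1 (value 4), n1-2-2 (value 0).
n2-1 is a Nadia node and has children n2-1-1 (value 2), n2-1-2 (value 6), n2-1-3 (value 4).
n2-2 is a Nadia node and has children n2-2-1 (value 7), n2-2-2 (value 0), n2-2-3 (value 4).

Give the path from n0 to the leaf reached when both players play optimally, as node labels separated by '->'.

n0 -> n2 -> n2-1 -> n2-1-2

n1-1 (Nadia): max(6, 9) = 9
n1-2 (Nadia): max(4, 0) = 4
n1 (Omar): min(9, 4) = 4
n2-1 (Nadia): max(2, 6, 4) = 6
n2-2 (Nadia): max(7, 0, 4) = 7
n2 (Omar): min(6, 7) = 6
n0 (Nadia): max(4, 6) = 6
At n0, Nadia picks n2 (highest: 6).
At n2, Omar picks n2-1 (lowest: 6).
At n2-1, Nadia picks n2-1-2 (highest: 6).
Terminal value 6.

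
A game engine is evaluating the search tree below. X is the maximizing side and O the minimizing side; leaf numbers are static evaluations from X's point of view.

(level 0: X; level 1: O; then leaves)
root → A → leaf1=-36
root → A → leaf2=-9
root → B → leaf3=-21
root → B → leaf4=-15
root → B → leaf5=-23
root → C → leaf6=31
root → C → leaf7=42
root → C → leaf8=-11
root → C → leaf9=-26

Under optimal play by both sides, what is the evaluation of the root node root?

A (O): min(-36, -9) = -36
B (O): min(-21, -15, -23) = -23
C (O): min(31, 42, -11, -26) = -26
root (X): max(-36, -23, -26) = -23

-23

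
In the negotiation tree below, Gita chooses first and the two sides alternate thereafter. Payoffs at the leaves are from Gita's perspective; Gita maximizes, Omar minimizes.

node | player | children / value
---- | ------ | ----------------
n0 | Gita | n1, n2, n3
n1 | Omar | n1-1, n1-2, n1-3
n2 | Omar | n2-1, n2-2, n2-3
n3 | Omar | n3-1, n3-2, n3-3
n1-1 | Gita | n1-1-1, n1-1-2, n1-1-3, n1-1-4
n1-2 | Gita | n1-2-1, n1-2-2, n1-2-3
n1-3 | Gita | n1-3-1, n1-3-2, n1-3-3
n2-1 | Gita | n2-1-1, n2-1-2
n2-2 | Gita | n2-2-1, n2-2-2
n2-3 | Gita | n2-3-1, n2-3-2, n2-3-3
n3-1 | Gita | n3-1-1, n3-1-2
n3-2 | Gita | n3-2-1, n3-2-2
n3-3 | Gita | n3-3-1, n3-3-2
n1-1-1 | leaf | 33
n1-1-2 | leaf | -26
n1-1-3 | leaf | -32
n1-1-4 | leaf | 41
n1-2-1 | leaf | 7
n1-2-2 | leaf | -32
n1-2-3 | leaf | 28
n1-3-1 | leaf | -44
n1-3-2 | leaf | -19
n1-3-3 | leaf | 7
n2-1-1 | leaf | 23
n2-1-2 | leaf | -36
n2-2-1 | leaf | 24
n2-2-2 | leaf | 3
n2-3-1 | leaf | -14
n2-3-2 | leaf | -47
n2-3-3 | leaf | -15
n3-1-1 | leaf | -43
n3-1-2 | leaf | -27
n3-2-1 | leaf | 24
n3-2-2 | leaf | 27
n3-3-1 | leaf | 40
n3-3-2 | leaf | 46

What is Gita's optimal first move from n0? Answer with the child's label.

n1-1 (Gita): max(33, -26, -32, 41) = 41
n1-2 (Gita): max(7, -32, 28) = 28
n1-3 (Gita): max(-44, -19, 7) = 7
n1 (Omar): min(41, 28, 7) = 7
n2-1 (Gita): max(23, -36) = 23
n2-2 (Gita): max(24, 3) = 24
n2-3 (Gita): max(-14, -47, -15) = -14
n2 (Omar): min(23, 24, -14) = -14
n3-1 (Gita): max(-43, -27) = -27
n3-2 (Gita): max(24, 27) = 27
n3-3 (Gita): max(40, 46) = 46
n3 (Omar): min(-27, 27, 46) = -27
n0 (Gita): max(7, -14, -27) = 7
Gita at n0 wants the highest of {n1=7, n2=-14, n3=-27}, so chooses n1.

n1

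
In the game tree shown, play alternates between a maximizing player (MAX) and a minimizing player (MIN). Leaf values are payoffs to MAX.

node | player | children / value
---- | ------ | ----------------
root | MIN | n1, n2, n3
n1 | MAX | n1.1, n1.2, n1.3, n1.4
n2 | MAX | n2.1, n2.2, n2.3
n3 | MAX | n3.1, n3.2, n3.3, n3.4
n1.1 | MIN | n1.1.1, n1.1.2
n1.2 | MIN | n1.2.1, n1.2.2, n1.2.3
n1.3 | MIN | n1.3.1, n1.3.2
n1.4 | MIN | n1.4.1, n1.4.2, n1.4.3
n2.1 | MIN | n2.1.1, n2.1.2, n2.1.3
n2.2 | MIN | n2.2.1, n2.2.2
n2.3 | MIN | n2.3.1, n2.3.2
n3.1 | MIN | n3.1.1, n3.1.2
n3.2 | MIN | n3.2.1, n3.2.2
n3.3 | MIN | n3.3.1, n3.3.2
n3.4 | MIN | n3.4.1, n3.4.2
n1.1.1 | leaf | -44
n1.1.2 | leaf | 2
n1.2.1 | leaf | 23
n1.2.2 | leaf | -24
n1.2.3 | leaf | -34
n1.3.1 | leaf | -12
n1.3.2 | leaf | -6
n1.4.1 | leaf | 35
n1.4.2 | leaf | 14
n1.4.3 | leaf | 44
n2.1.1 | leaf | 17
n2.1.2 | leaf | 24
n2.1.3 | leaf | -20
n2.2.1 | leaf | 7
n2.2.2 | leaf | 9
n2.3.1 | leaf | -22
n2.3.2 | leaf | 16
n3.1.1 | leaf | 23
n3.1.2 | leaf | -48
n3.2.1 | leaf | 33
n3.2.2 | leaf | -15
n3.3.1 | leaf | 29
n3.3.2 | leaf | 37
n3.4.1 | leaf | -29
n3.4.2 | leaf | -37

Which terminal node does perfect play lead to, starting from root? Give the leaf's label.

n1.1 (MIN): min(-44, 2) = -44
n1.2 (MIN): min(23, -24, -34) = -34
n1.3 (MIN): min(-12, -6) = -12
n1.4 (MIN): min(35, 14, 44) = 14
n1 (MAX): max(-44, -34, -12, 14) = 14
n2.1 (MIN): min(17, 24, -20) = -20
n2.2 (MIN): min(7, 9) = 7
n2.3 (MIN): min(-22, 16) = -22
n2 (MAX): max(-20, 7, -22) = 7
n3.1 (MIN): min(23, -48) = -48
n3.2 (MIN): min(33, -15) = -15
n3.3 (MIN): min(29, 37) = 29
n3.4 (MIN): min(-29, -37) = -37
n3 (MAX): max(-48, -15, 29, -37) = 29
root (MIN): min(14, 7, 29) = 7
At root, MIN picks n2 (lowest: 7).
At n2, MAX picks n2.2 (highest: 7).
At n2.2, MIN picks n2.2.1 (lowest: 7).
Terminal value 7.

n2.2.1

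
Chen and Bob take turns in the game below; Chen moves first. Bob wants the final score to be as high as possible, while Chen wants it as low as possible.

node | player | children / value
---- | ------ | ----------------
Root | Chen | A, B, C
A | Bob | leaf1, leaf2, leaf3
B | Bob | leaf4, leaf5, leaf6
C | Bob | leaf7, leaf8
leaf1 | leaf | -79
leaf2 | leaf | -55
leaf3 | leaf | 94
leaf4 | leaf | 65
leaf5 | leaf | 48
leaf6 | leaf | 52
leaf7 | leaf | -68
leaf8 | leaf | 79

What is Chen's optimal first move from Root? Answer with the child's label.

B

A (Bob): max(-79, -55, 94) = 94
B (Bob): max(65, 48, 52) = 65
C (Bob): max(-68, 79) = 79
Root (Chen): min(94, 65, 79) = 65
Chen at Root wants the lowest of {A=94, B=65, C=79}, so chooses B.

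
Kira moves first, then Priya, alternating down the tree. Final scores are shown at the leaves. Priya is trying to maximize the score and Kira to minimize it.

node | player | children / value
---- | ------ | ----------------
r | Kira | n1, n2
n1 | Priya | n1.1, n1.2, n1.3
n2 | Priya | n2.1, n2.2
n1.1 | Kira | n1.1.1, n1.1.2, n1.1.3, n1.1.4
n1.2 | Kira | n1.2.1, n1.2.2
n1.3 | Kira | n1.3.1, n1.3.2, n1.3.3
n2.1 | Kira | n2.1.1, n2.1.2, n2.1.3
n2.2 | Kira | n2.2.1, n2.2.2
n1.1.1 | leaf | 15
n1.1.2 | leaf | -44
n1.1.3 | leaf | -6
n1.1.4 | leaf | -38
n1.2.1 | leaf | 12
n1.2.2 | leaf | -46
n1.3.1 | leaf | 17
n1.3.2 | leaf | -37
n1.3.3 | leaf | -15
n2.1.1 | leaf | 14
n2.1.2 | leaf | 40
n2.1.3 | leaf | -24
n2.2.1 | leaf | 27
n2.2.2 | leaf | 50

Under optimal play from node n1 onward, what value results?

n1.1 (Kira): min(15, -44, -6, -38) = -44
n1.2 (Kira): min(12, -46) = -46
n1.3 (Kira): min(17, -37, -15) = -37
n1 (Priya): max(-44, -46, -37) = -37

-37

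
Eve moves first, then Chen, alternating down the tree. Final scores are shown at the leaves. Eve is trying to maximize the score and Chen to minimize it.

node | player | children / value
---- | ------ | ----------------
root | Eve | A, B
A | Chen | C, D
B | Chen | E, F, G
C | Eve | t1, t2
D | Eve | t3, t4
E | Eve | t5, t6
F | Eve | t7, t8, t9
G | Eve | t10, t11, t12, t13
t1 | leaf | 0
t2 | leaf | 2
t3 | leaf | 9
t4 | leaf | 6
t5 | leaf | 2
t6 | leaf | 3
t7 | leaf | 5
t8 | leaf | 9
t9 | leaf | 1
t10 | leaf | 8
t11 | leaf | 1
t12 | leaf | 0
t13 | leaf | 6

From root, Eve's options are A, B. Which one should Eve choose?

B

C (Eve): max(0, 2) = 2
D (Eve): max(9, 6) = 9
A (Chen): min(2, 9) = 2
E (Eve): max(2, 3) = 3
F (Eve): max(5, 9, 1) = 9
G (Eve): max(8, 1, 0, 6) = 8
B (Chen): min(3, 9, 8) = 3
root (Eve): max(2, 3) = 3
Eve at root wants the highest of {A=2, B=3}, so chooses B.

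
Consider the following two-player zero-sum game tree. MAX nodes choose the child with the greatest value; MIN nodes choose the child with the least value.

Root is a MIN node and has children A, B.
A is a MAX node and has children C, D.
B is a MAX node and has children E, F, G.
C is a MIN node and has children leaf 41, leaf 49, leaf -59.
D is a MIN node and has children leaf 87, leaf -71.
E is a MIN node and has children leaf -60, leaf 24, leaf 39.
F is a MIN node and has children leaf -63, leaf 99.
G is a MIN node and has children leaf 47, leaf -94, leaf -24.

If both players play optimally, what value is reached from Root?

-60

C (MIN): min(41, 49, -59) = -59
D (MIN): min(87, -71) = -71
A (MAX): max(-59, -71) = -59
E (MIN): min(-60, 24, 39) = -60
F (MIN): min(-63, 99) = -63
G (MIN): min(47, -94, -24) = -94
B (MAX): max(-60, -63, -94) = -60
Root (MIN): min(-59, -60) = -60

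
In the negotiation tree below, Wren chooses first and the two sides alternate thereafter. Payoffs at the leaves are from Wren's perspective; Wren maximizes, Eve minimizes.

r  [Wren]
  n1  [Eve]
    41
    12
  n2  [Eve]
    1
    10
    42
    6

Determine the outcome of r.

12

n1 (Eve): min(41, 12) = 12
n2 (Eve): min(1, 10, 42, 6) = 1
r (Wren): max(12, 1) = 12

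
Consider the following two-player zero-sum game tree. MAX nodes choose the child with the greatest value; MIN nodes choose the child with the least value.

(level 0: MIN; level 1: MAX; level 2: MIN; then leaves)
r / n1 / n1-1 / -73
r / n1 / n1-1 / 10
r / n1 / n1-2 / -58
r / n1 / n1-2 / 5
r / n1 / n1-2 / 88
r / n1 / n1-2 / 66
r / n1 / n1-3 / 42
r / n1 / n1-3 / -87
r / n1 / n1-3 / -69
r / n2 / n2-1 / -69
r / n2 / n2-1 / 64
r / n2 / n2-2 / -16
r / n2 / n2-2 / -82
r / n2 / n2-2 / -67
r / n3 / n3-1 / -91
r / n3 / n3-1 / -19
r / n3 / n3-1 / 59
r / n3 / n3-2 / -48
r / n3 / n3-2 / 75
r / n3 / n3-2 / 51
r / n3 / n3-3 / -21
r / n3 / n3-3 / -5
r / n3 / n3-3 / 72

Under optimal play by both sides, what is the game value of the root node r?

-69

n1-1 (MIN): min(-73, 10) = -73
n1-2 (MIN): min(-58, 5, 88, 66) = -58
n1-3 (MIN): min(42, -87, -69) = -87
n1 (MAX): max(-73, -58, -87) = -58
n2-1 (MIN): min(-69, 64) = -69
n2-2 (MIN): min(-16, -82, -67) = -82
n2 (MAX): max(-69, -82) = -69
n3-1 (MIN): min(-91, -19, 59) = -91
n3-2 (MIN): min(-48, 75, 51) = -48
n3-3 (MIN): min(-21, -5, 72) = -21
n3 (MAX): max(-91, -48, -21) = -21
r (MIN): min(-58, -69, -21) = -69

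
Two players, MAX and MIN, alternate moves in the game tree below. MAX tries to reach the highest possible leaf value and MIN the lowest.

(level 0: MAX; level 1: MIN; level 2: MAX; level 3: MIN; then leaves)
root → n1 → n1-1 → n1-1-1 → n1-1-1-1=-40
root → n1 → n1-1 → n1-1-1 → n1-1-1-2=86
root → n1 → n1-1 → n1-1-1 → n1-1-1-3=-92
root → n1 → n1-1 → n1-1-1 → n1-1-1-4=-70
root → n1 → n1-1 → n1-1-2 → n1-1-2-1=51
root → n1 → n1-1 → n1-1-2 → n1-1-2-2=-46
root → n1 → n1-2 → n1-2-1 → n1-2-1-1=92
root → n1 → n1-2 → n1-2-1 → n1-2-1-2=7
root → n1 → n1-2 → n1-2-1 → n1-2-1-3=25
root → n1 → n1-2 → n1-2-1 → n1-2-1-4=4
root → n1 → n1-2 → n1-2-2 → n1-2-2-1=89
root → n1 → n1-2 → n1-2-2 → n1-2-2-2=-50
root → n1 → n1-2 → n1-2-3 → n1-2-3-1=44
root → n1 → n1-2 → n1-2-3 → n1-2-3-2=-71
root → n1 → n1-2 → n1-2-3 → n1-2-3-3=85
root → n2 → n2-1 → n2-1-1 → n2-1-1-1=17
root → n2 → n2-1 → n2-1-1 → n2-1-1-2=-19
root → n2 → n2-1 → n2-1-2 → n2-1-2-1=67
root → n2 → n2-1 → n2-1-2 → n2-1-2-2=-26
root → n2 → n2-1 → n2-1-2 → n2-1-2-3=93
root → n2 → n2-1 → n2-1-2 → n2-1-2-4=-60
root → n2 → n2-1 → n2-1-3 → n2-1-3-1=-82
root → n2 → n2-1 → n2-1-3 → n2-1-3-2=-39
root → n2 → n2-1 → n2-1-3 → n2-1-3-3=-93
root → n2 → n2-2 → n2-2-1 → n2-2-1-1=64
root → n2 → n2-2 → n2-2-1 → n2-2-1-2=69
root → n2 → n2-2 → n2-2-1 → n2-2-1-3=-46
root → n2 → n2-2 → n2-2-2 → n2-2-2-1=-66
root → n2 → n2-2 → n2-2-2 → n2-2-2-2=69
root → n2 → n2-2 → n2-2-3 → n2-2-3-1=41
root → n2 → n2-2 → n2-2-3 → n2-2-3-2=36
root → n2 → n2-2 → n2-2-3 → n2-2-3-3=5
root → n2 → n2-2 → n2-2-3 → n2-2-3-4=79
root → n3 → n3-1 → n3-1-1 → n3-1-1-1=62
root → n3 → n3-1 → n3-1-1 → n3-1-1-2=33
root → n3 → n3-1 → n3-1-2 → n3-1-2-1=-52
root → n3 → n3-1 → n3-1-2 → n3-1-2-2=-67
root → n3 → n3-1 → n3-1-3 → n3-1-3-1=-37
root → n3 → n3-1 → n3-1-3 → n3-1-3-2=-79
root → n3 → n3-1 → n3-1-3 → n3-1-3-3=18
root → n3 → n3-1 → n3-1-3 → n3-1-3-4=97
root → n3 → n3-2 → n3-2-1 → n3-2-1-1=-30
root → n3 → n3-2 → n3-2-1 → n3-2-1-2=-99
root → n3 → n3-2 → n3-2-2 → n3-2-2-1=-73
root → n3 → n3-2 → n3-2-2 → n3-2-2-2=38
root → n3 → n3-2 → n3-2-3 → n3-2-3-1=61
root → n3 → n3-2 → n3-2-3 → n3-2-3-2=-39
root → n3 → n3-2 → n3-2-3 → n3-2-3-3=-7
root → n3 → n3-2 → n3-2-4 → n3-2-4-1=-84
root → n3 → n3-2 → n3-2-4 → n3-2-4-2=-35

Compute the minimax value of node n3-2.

-39

n3-2-1 (MIN): min(-30, -99) = -99
n3-2-2 (MIN): min(-73, 38) = -73
n3-2-3 (MIN): min(61, -39, -7) = -39
n3-2-4 (MIN): min(-84, -35) = -84
n3-2 (MAX): max(-99, -73, -39, -84) = -39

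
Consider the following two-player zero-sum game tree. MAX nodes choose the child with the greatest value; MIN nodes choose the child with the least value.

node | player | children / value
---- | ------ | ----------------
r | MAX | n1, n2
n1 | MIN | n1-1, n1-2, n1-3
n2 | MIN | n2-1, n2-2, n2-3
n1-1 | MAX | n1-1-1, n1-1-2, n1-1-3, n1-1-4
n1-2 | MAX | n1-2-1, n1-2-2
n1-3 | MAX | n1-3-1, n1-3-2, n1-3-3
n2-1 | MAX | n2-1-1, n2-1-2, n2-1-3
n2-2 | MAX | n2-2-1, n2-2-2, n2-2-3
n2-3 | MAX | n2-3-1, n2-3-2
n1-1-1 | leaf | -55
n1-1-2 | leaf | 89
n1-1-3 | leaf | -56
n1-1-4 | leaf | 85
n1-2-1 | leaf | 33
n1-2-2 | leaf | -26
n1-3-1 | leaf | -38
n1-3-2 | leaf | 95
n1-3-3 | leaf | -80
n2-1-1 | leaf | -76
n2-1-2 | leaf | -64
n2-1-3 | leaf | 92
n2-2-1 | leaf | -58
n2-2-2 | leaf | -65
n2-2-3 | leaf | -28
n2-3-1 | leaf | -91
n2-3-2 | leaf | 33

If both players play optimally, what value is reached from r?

33

n1-1 (MAX): max(-55, 89, -56, 85) = 89
n1-2 (MAX): max(33, -26) = 33
n1-3 (MAX): max(-38, 95, -80) = 95
n1 (MIN): min(89, 33, 95) = 33
n2-1 (MAX): max(-76, -64, 92) = 92
n2-2 (MAX): max(-58, -65, -28) = -28
n2-3 (MAX): max(-91, 33) = 33
n2 (MIN): min(92, -28, 33) = -28
r (MAX): max(33, -28) = 33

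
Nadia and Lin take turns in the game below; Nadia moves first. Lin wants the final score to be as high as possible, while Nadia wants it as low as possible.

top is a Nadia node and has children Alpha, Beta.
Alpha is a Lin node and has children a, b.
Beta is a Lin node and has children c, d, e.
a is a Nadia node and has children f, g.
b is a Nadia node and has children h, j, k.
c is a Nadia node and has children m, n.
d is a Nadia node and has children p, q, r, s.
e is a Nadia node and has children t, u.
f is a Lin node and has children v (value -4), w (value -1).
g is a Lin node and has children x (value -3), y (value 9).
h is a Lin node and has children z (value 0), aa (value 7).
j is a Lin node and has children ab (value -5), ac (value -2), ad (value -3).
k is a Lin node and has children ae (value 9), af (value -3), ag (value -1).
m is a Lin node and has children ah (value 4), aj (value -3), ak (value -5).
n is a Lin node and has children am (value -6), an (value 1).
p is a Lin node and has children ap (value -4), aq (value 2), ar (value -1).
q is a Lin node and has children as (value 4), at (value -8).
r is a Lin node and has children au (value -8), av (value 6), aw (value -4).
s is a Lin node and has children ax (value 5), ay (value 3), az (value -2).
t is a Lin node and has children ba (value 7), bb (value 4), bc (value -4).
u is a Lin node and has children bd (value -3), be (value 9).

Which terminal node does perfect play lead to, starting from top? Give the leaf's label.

w

f (Lin): max(-4, -1) = -1
g (Lin): max(-3, 9) = 9
a (Nadia): min(-1, 9) = -1
h (Lin): max(0, 7) = 7
j (Lin): max(-5, -2, -3) = -2
k (Lin): max(9, -3, -1) = 9
b (Nadia): min(7, -2, 9) = -2
Alpha (Lin): max(-1, -2) = -1
m (Lin): max(4, -3, -5) = 4
n (Lin): max(-6, 1) = 1
c (Nadia): min(4, 1) = 1
p (Lin): max(-4, 2, -1) = 2
q (Lin): max(4, -8) = 4
r (Lin): max(-8, 6, -4) = 6
s (Lin): max(5, 3, -2) = 5
d (Nadia): min(2, 4, 6, 5) = 2
t (Lin): max(7, 4, -4) = 7
u (Lin): max(-3, 9) = 9
e (Nadia): min(7, 9) = 7
Beta (Lin): max(1, 2, 7) = 7
top (Nadia): min(-1, 7) = -1
At top, Nadia picks Alpha (lowest: -1).
At Alpha, Lin picks a (highest: -1).
At a, Nadia picks f (lowest: -1).
At f, Lin picks w (highest: -1).
Terminal value -1.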